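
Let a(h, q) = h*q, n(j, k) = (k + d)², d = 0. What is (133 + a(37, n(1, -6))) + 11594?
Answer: 13059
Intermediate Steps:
n(j, k) = k² (n(j, k) = (k + 0)² = k²)
(133 + a(37, n(1, -6))) + 11594 = (133 + 37*(-6)²) + 11594 = (133 + 37*36) + 11594 = (133 + 1332) + 11594 = 1465 + 11594 = 13059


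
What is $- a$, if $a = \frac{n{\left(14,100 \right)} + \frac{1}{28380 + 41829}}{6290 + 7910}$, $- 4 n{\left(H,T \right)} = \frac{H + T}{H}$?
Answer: $\frac{800377}{5583019680} \approx 0.00014336$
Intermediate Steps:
$n{\left(H,T \right)} = - \frac{H + T}{4 H}$ ($n{\left(H,T \right)} = - \frac{\left(H + T\right) \frac{1}{H}}{4} = - \frac{\frac{1}{H} \left(H + T\right)}{4} = - \frac{H + T}{4 H}$)
$a = - \frac{800377}{5583019680}$ ($a = \frac{\frac{\left(-1\right) 14 - 100}{4 \cdot 14} + \frac{1}{28380 + 41829}}{6290 + 7910} = \frac{\frac{1}{4} \cdot \frac{1}{14} \left(-14 - 100\right) + \frac{1}{70209}}{14200} = \left(\frac{1}{4} \cdot \frac{1}{14} \left(-114\right) + \frac{1}{70209}\right) \frac{1}{14200} = \left(- \frac{57}{28} + \frac{1}{70209}\right) \frac{1}{14200} = \left(- \frac{4001885}{1965852}\right) \frac{1}{14200} = - \frac{800377}{5583019680} \approx -0.00014336$)
$- a = \left(-1\right) \left(- \frac{800377}{5583019680}\right) = \frac{800377}{5583019680}$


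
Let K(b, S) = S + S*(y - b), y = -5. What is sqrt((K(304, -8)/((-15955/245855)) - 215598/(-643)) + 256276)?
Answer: sqrt(920472507896627582)/2051813 ≈ 467.59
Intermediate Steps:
K(b, S) = S + S*(-5 - b)
sqrt((K(304, -8)/((-15955/245855)) - 215598/(-643)) + 256276) = sqrt(((-1*(-8)*(4 + 304))/((-15955/245855)) - 215598/(-643)) + 256276) = sqrt(((-1*(-8)*308)/((-15955*1/245855)) - 215598*(-1/643)) + 256276) = sqrt((2464/(-3191/49171) + 215598/643) + 256276) = sqrt((2464*(-49171/3191) + 215598/643) + 256276) = sqrt((-121157344/3191 + 215598/643) + 256276) = sqrt(-77216198974/2051813 + 256276) = sqrt(448614229414/2051813) = sqrt(920472507896627582)/2051813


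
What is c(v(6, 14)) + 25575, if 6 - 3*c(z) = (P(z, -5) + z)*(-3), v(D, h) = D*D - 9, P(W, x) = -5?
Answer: 25599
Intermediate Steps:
v(D, h) = -9 + D**2 (v(D, h) = D**2 - 9 = -9 + D**2)
c(z) = -3 + z (c(z) = 2 - (-5 + z)*(-3)/3 = 2 - (15 - 3*z)/3 = 2 + (-5 + z) = -3 + z)
c(v(6, 14)) + 25575 = (-3 + (-9 + 6**2)) + 25575 = (-3 + (-9 + 36)) + 25575 = (-3 + 27) + 25575 = 24 + 25575 = 25599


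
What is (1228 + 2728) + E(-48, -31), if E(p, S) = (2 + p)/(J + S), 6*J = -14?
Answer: 197869/50 ≈ 3957.4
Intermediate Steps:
J = -7/3 (J = (1/6)*(-14) = -7/3 ≈ -2.3333)
E(p, S) = (2 + p)/(-7/3 + S)
(1228 + 2728) + E(-48, -31) = (1228 + 2728) + 3*(2 - 48)/(-7 + 3*(-31)) = 3956 + 3*(-46)/(-7 - 93) = 3956 + 3*(-46)/(-100) = 3956 + 3*(-1/100)*(-46) = 3956 + 69/50 = 197869/50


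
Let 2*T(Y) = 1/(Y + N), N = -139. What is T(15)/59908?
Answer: -1/14857184 ≈ -6.7307e-8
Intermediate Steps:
T(Y) = 1/(2*(-139 + Y)) (T(Y) = 1/(2*(Y - 139)) = 1/(2*(-139 + Y)))
T(15)/59908 = (1/(2*(-139 + 15)))/59908 = ((½)/(-124))*(1/59908) = ((½)*(-1/124))*(1/59908) = -1/248*1/59908 = -1/14857184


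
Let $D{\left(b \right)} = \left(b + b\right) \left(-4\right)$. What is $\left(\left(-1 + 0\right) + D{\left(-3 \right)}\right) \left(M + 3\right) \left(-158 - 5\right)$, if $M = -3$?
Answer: $0$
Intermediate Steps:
$D{\left(b \right)} = - 8 b$ ($D{\left(b \right)} = 2 b \left(-4\right) = - 8 b$)
$\left(\left(-1 + 0\right) + D{\left(-3 \right)}\right) \left(M + 3\right) \left(-158 - 5\right) = \left(\left(-1 + 0\right) - -24\right) \left(-3 + 3\right) \left(-158 - 5\right) = \left(-1 + 24\right) 0 \left(-163\right) = 23 \cdot 0 \left(-163\right) = 0 \left(-163\right) = 0$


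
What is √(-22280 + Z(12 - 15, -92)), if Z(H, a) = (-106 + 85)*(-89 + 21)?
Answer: 2*I*√5213 ≈ 144.4*I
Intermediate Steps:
Z(H, a) = 1428 (Z(H, a) = -21*(-68) = 1428)
√(-22280 + Z(12 - 15, -92)) = √(-22280 + 1428) = √(-20852) = 2*I*√5213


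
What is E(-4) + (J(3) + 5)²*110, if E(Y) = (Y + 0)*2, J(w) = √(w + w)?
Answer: 3402 + 1100*√6 ≈ 6096.4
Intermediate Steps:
J(w) = √2*√w (J(w) = √(2*w) = √2*√w)
E(Y) = 2*Y (E(Y) = Y*2 = 2*Y)
E(-4) + (J(3) + 5)²*110 = 2*(-4) + (√2*√3 + 5)²*110 = -8 + (√6 + 5)²*110 = -8 + (5 + √6)²*110 = -8 + 110*(5 + √6)²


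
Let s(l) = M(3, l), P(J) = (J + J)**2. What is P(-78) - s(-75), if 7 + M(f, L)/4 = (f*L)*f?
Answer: 27064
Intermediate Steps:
P(J) = 4*J**2 (P(J) = (2*J)**2 = 4*J**2)
M(f, L) = -28 + 4*L*f**2 (M(f, L) = -28 + 4*((f*L)*f) = -28 + 4*((L*f)*f) = -28 + 4*(L*f**2) = -28 + 4*L*f**2)
s(l) = -28 + 36*l (s(l) = -28 + 4*l*3**2 = -28 + 4*l*9 = -28 + 36*l)
P(-78) - s(-75) = 4*(-78)**2 - (-28 + 36*(-75)) = 4*6084 - (-28 - 2700) = 24336 - 1*(-2728) = 24336 + 2728 = 27064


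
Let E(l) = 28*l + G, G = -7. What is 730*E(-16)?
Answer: -332150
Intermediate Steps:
E(l) = -7 + 28*l (E(l) = 28*l - 7 = -7 + 28*l)
730*E(-16) = 730*(-7 + 28*(-16)) = 730*(-7 - 448) = 730*(-455) = -332150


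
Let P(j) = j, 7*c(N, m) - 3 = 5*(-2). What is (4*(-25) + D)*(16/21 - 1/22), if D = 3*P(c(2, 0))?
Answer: -34093/462 ≈ -73.794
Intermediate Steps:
c(N, m) = -1 (c(N, m) = 3/7 + (5*(-2))/7 = 3/7 + (⅐)*(-10) = 3/7 - 10/7 = -1)
D = -3 (D = 3*(-1) = -3)
(4*(-25) + D)*(16/21 - 1/22) = (4*(-25) - 3)*(16/21 - 1/22) = (-100 - 3)*(16*(1/21) - 1*1/22) = -103*(16/21 - 1/22) = -103*331/462 = -34093/462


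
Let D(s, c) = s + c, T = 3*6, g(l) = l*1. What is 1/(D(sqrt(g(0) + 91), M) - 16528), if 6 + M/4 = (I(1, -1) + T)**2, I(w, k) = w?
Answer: -15108/228251573 - sqrt(91)/228251573 ≈ -6.6232e-5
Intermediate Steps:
g(l) = l
T = 18
M = 1420 (M = -24 + 4*(1 + 18)**2 = -24 + 4*19**2 = -24 + 4*361 = -24 + 1444 = 1420)
D(s, c) = c + s
1/(D(sqrt(g(0) + 91), M) - 16528) = 1/((1420 + sqrt(0 + 91)) - 16528) = 1/((1420 + sqrt(91)) - 16528) = 1/(-15108 + sqrt(91))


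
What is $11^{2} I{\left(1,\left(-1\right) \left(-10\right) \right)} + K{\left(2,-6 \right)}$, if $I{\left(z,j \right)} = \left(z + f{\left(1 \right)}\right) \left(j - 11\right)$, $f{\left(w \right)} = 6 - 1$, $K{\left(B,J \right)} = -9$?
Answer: $-735$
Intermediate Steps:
$f{\left(w \right)} = 5$ ($f{\left(w \right)} = 6 - 1 = 5$)
$I{\left(z,j \right)} = \left(-11 + j\right) \left(5 + z\right)$ ($I{\left(z,j \right)} = \left(z + 5\right) \left(j - 11\right) = \left(5 + z\right) \left(-11 + j\right) = \left(-11 + j\right) \left(5 + z\right)$)
$11^{2} I{\left(1,\left(-1\right) \left(-10\right) \right)} + K{\left(2,-6 \right)} = 11^{2} \left(-55 - 11 + 5 \left(\left(-1\right) \left(-10\right)\right) + \left(-1\right) \left(-10\right) 1\right) - 9 = 121 \left(-55 - 11 + 5 \cdot 10 + 10 \cdot 1\right) - 9 = 121 \left(-55 - 11 + 50 + 10\right) - 9 = 121 \left(-6\right) - 9 = -726 - 9 = -735$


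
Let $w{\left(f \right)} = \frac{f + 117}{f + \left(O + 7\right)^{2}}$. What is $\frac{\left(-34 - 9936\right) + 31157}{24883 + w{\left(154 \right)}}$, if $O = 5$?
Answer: $\frac{6313726}{7415405} \approx 0.85143$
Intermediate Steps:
$w{\left(f \right)} = \frac{117 + f}{144 + f}$ ($w{\left(f \right)} = \frac{f + 117}{f + \left(5 + 7\right)^{2}} = \frac{117 + f}{f + 12^{2}} = \frac{117 + f}{f + 144} = \frac{117 + f}{144 + f}$)
$\frac{\left(-34 - 9936\right) + 31157}{24883 + w{\left(154 \right)}} = \frac{\left(-34 - 9936\right) + 31157}{24883 + \frac{117 + 154}{144 + 154}} = \frac{\left(-34 - 9936\right) + 31157}{24883 + \frac{1}{298} \cdot 271} = \frac{-9970 + 31157}{24883 + \frac{1}{298} \cdot 271} = \frac{21187}{24883 + \frac{271}{298}} = \frac{21187}{\frac{7415405}{298}} = 21187 \cdot \frac{298}{7415405} = \frac{6313726}{7415405}$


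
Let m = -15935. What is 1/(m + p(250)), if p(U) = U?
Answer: -1/15685 ≈ -6.3755e-5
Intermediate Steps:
1/(m + p(250)) = 1/(-15935 + 250) = 1/(-15685) = -1/15685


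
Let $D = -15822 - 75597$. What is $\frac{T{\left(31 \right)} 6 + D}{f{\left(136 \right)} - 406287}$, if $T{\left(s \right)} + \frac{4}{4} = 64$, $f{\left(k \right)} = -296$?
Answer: $\frac{91041}{406583} \approx 0.22392$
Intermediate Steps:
$T{\left(s \right)} = 63$ ($T{\left(s \right)} = -1 + 64 = 63$)
$D = -91419$
$\frac{T{\left(31 \right)} 6 + D}{f{\left(136 \right)} - 406287} = \frac{63 \cdot 6 - 91419}{-296 - 406287} = \frac{378 - 91419}{-296 - 406287} = - \frac{91041}{-406583} = \left(-91041\right) \left(- \frac{1}{406583}\right) = \frac{91041}{406583}$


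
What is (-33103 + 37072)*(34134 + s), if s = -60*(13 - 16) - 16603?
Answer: 70294959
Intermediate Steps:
s = -16423 (s = -60*(-3) - 16603 = 180 - 16603 = -16423)
(-33103 + 37072)*(34134 + s) = (-33103 + 37072)*(34134 - 16423) = 3969*17711 = 70294959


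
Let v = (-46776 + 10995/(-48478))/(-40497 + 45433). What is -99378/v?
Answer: 2642211559136/251957547 ≈ 10487.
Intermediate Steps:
v = -2267617923/239287408 (v = (-46776 + 10995*(-1/48478))/4936 = (-46776 - 10995/48478)*(1/4936) = -2267617923/48478*1/4936 = -2267617923/239287408 ≈ -9.4765)
-99378/v = -99378/(-2267617923/239287408) = -99378*(-239287408/2267617923) = 2642211559136/251957547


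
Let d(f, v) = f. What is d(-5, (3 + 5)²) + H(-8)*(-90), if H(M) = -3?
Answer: 265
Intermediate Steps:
d(-5, (3 + 5)²) + H(-8)*(-90) = -5 - 3*(-90) = -5 + 270 = 265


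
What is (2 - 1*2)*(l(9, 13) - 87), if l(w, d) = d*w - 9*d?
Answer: 0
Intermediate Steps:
l(w, d) = -9*d + d*w
(2 - 1*2)*(l(9, 13) - 87) = (2 - 1*2)*(13*(-9 + 9) - 87) = (2 - 2)*(13*0 - 87) = 0*(0 - 87) = 0*(-87) = 0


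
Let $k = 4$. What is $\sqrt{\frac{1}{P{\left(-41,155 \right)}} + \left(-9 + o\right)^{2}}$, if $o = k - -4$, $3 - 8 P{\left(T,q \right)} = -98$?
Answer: $\frac{\sqrt{11009}}{101} \approx 1.0388$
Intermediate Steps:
$P{\left(T,q \right)} = \frac{101}{8}$ ($P{\left(T,q \right)} = \frac{3}{8} - - \frac{49}{4} = \frac{3}{8} + \frac{49}{4} = \frac{101}{8}$)
$o = 8$ ($o = 4 - -4 = 4 + 4 = 8$)
$\sqrt{\frac{1}{P{\left(-41,155 \right)}} + \left(-9 + o\right)^{2}} = \sqrt{\frac{1}{\frac{101}{8}} + \left(-9 + 8\right)^{2}} = \sqrt{\frac{8}{101} + \left(-1\right)^{2}} = \sqrt{\frac{8}{101} + 1} = \sqrt{\frac{109}{101}} = \frac{\sqrt{11009}}{101}$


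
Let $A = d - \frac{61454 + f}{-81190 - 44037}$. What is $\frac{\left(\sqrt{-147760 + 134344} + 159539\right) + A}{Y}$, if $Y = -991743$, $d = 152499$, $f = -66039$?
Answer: $- \frac{39075578041}{124193000661} - \frac{2 i \sqrt{3354}}{991743} \approx -0.31464 - 0.00011679 i$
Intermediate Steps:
$A = \frac{19096987688}{125227}$ ($A = 152499 - \frac{61454 - 66039}{-81190 - 44037} = 152499 - - \frac{4585}{-125227} = 152499 - \left(-4585\right) \left(- \frac{1}{125227}\right) = 152499 - \frac{4585}{125227} = \frac{19096987688}{125227} \approx 1.525 \cdot 10^{5}$)
$\frac{\left(\sqrt{-147760 + 134344} + 159539\right) + A}{Y} = \frac{\left(\sqrt{-147760 + 134344} + 159539\right) + \frac{19096987688}{125227}}{-991743} = \left(\left(\sqrt{-13416} + 159539\right) + \frac{19096987688}{125227}\right) \left(- \frac{1}{991743}\right) = \left(\left(2 i \sqrt{3354} + 159539\right) + \frac{19096987688}{125227}\right) \left(- \frac{1}{991743}\right) = \left(\left(159539 + 2 i \sqrt{3354}\right) + \frac{19096987688}{125227}\right) \left(- \frac{1}{991743}\right) = \left(\frac{39075578041}{125227} + 2 i \sqrt{3354}\right) \left(- \frac{1}{991743}\right) = - \frac{39075578041}{124193000661} - \frac{2 i \sqrt{3354}}{991743}$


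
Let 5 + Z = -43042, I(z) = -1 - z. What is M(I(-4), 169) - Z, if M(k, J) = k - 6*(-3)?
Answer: 43068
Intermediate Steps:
M(k, J) = 18 + k (M(k, J) = k + 18 = 18 + k)
Z = -43047 (Z = -5 - 43042 = -43047)
M(I(-4), 169) - Z = (18 + (-1 - 1*(-4))) - 1*(-43047) = (18 + (-1 + 4)) + 43047 = (18 + 3) + 43047 = 21 + 43047 = 43068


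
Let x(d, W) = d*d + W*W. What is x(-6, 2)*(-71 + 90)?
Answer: 760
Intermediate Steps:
x(d, W) = W² + d² (x(d, W) = d² + W² = W² + d²)
x(-6, 2)*(-71 + 90) = (2² + (-6)²)*(-71 + 90) = (4 + 36)*19 = 40*19 = 760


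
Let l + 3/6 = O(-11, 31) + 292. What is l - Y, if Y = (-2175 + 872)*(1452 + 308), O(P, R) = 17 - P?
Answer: 4587199/2 ≈ 2.2936e+6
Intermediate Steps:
Y = -2293280 (Y = -1303*1760 = -2293280)
l = 639/2 (l = -½ + ((17 - 1*(-11)) + 292) = -½ + ((17 + 11) + 292) = -½ + (28 + 292) = -½ + 320 = 639/2 ≈ 319.50)
l - Y = 639/2 - 1*(-2293280) = 639/2 + 2293280 = 4587199/2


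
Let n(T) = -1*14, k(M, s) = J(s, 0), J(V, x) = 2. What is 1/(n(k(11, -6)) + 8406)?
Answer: 1/8392 ≈ 0.00011916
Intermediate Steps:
k(M, s) = 2
n(T) = -14
1/(n(k(11, -6)) + 8406) = 1/(-14 + 8406) = 1/8392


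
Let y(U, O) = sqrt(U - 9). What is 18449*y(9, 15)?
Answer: 0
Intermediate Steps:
y(U, O) = sqrt(-9 + U)
18449*y(9, 15) = 18449*sqrt(-9 + 9) = 18449*sqrt(0) = 18449*0 = 0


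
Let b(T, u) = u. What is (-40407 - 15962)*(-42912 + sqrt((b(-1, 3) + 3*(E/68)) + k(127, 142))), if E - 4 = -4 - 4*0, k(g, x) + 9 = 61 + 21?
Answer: 2418906528 - 112738*sqrt(19) ≈ 2.4184e+9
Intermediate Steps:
k(g, x) = 73 (k(g, x) = -9 + (61 + 21) = -9 + 82 = 73)
E = 0 (E = 4 + (-4 - 4*0) = 4 + (-4 + 0) = 4 - 4 = 0)
(-40407 - 15962)*(-42912 + sqrt((b(-1, 3) + 3*(E/68)) + k(127, 142))) = (-40407 - 15962)*(-42912 + sqrt((3 + 3*(0/68)) + 73)) = -56369*(-42912 + sqrt((3 + 3*(0*(1/68))) + 73)) = -56369*(-42912 + sqrt((3 + 3*0) + 73)) = -56369*(-42912 + sqrt((3 + 0) + 73)) = -56369*(-42912 + sqrt(3 + 73)) = -56369*(-42912 + sqrt(76)) = -56369*(-42912 + 2*sqrt(19)) = 2418906528 - 112738*sqrt(19)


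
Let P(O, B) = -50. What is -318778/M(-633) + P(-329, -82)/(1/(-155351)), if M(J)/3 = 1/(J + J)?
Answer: 142291866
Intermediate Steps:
M(J) = 3/(2*J) (M(J) = 3/(J + J) = 3/((2*J)) = 3*(1/(2*J)) = 3/(2*J))
-318778/M(-633) + P(-329, -82)/(1/(-155351)) = -318778/((3/2)/(-633)) - 50/(1/(-155351)) = -318778/((3/2)*(-1/633)) - 50/(-1/155351) = -318778/(-1/422) - 50*(-155351) = -318778*(-422) + 7767550 = 134524316 + 7767550 = 142291866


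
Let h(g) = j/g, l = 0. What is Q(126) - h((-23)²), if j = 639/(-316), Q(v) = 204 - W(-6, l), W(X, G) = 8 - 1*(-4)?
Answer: 32096127/167164 ≈ 192.00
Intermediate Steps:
W(X, G) = 12 (W(X, G) = 8 + 4 = 12)
Q(v) = 192 (Q(v) = 204 - 1*12 = 204 - 12 = 192)
j = -639/316 (j = 639*(-1/316) = -639/316 ≈ -2.0222)
h(g) = -639/(316*g)
Q(126) - h((-23)²) = 192 - (-639)/(316*((-23)²)) = 192 - (-639)/(316*529) = 192 - 1*(-639/167164) = 192 + 639/167164 = 32096127/167164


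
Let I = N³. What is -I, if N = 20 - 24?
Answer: 64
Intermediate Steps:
N = -4
I = -64 (I = (-4)³ = -64)
-I = -1*(-64) = 64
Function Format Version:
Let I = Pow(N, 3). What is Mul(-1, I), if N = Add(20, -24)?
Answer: 64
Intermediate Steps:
N = -4
I = -64 (I = Pow(-4, 3) = -64)
Mul(-1, I) = Mul(-1, -64) = 64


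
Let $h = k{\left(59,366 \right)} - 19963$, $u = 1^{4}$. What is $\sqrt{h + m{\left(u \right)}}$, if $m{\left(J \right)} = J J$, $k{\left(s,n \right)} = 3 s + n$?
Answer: $i \sqrt{19419} \approx 139.35 i$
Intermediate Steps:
$u = 1$
$k{\left(s,n \right)} = n + 3 s$
$m{\left(J \right)} = J^{2}$
$h = -19420$ ($h = \left(366 + 3 \cdot 59\right) - 19963 = \left(366 + 177\right) - 19963 = 543 - 19963 = -19420$)
$\sqrt{h + m{\left(u \right)}} = \sqrt{-19420 + 1^{2}} = \sqrt{-19420 + 1} = \sqrt{-19419} = i \sqrt{19419}$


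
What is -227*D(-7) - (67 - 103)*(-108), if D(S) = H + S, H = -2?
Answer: -1845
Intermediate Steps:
D(S) = -2 + S
-227*D(-7) - (67 - 103)*(-108) = -227*(-2 - 7) - (67 - 103)*(-108) = -227*(-9) - (-36)*(-108) = 2043 - 1*3888 = 2043 - 3888 = -1845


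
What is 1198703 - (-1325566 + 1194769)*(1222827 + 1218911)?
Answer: 319373203889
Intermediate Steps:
1198703 - (-1325566 + 1194769)*(1222827 + 1218911) = 1198703 - (-130797)*2441738 = 1198703 - 1*(-319372005186) = 1198703 + 319372005186 = 319373203889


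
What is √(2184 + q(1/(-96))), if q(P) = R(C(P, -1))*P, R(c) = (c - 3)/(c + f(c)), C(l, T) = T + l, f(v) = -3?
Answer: √1257978/24 ≈ 46.733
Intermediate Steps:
R(c) = 1 (R(c) = (c - 3)/(c - 3) = (-3 + c)/(-3 + c) = 1)
q(P) = P (q(P) = 1*P = P)
√(2184 + q(1/(-96))) = √(2184 + 1/(-96)) = √(2184 - 1/96) = √(209663/96) = √1257978/24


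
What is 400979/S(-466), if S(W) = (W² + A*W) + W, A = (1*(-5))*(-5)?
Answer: 400979/205040 ≈ 1.9556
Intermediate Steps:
A = 25 (A = -5*(-5) = 25)
S(W) = W² + 26*W (S(W) = (W² + 25*W) + W = W² + 26*W)
400979/S(-466) = 400979/((-466*(26 - 466))) = 400979/((-466*(-440))) = 400979/205040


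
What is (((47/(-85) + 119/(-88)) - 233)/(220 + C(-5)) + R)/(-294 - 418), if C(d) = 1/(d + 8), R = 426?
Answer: -2100992007/3520327360 ≈ -0.59682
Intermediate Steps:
C(d) = 1/(8 + d)
(((47/(-85) + 119/(-88)) - 233)/(220 + C(-5)) + R)/(-294 - 418) = (((47/(-85) + 119/(-88)) - 233)/(220 + 1/(8 - 5)) + 426)/(-294 - 418) = (((47*(-1/85) + 119*(-1/88)) - 233)/(220 + 1/3) + 426)/(-712) = (((-47/85 - 119/88) - 233)/(220 + ⅓) + 426)*(-1/712) = ((-14251/7480 - 233)/(661/3) + 426)*(-1/712) = (-1757091/7480*3/661 + 426)*(-1/712) = (-5271273/4944280 + 426)*(-1/712) = (2100992007/4944280)*(-1/712) = -2100992007/3520327360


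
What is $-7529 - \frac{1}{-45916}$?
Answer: $- \frac{345701563}{45916} \approx -7529.0$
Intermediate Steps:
$-7529 - \frac{1}{-45916} = -7529 - - \frac{1}{45916} = -7529 + \frac{1}{45916} = - \frac{345701563}{45916}$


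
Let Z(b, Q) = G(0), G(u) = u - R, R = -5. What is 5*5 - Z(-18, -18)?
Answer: 20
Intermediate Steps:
G(u) = 5 + u (G(u) = u - 1*(-5) = u + 5 = 5 + u)
Z(b, Q) = 5 (Z(b, Q) = 5 + 0 = 5)
5*5 - Z(-18, -18) = 5*5 - 1*5 = 25 - 5 = 20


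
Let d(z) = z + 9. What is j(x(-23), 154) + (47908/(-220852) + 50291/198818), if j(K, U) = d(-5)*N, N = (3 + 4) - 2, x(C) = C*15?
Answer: 219942238477/10977338234 ≈ 20.036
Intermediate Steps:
x(C) = 15*C
N = 5 (N = 7 - 2 = 5)
d(z) = 9 + z
j(K, U) = 20 (j(K, U) = (9 - 5)*5 = 4*5 = 20)
j(x(-23), 154) + (47908/(-220852) + 50291/198818) = 20 + (47908/(-220852) + 50291/198818) = 20 + (47908*(-1/220852) + 50291*(1/198818)) = 20 + (-11977/55213 + 50291/198818) = 20 + 395473797/10977338234 = 219942238477/10977338234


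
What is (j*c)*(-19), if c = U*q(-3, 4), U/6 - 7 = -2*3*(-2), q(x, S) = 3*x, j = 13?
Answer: 253422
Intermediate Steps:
U = 114 (U = 42 + 6*(-2*3*(-2)) = 42 + 6*(-6*(-2)) = 42 + 6*12 = 42 + 72 = 114)
c = -1026 (c = 114*(3*(-3)) = 114*(-9) = -1026)
(j*c)*(-19) = (13*(-1026))*(-19) = -13338*(-19) = 253422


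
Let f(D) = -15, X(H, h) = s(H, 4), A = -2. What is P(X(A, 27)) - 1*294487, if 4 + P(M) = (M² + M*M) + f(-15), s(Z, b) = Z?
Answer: -294498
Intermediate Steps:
X(H, h) = H
P(M) = -19 + 2*M² (P(M) = -4 + ((M² + M*M) - 15) = -4 + ((M² + M²) - 15) = -4 + (2*M² - 15) = -4 + (-15 + 2*M²) = -19 + 2*M²)
P(X(A, 27)) - 1*294487 = (-19 + 2*(-2)²) - 1*294487 = (-19 + 2*4) - 294487 = (-19 + 8) - 294487 = -11 - 294487 = -294498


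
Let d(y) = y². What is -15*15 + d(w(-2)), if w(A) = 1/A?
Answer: -899/4 ≈ -224.75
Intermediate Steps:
-15*15 + d(w(-2)) = -15*15 + (1/(-2))² = -225 + (-½)² = -225 + ¼ = -899/4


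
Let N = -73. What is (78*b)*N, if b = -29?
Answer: 165126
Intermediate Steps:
(78*b)*N = (78*(-29))*(-73) = -2262*(-73) = 165126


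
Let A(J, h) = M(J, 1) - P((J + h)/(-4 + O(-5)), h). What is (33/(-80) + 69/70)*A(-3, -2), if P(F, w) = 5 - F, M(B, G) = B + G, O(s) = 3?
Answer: -321/280 ≈ -1.1464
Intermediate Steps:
A(J, h) = -4 - h (A(J, h) = (J + 1) - (5 - (J + h)/(-4 + 3)) = (1 + J) - (5 - (J + h)/(-1)) = (1 + J) - (5 - (J + h)*(-1)) = (1 + J) - (5 - (-J - h)) = (1 + J) - (5 + (J + h)) = (1 + J) - (5 + J + h) = (1 + J) + (-5 - J - h) = -4 - h)
(33/(-80) + 69/70)*A(-3, -2) = (33/(-80) + 69/70)*(-4 - 1*(-2)) = (33*(-1/80) + 69*(1/70))*(-4 + 2) = (-33/80 + 69/70)*(-2) = (321/560)*(-2) = -321/280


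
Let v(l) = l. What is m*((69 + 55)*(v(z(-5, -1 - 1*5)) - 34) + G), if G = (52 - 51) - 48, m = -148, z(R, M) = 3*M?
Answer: 961260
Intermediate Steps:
G = -47 (G = 1 - 48 = -47)
m*((69 + 55)*(v(z(-5, -1 - 1*5)) - 34) + G) = -148*((69 + 55)*(3*(-1 - 1*5) - 34) - 47) = -148*(124*(3*(-1 - 5) - 34) - 47) = -148*(124*(3*(-6) - 34) - 47) = -148*(124*(-18 - 34) - 47) = -148*(124*(-52) - 47) = -148*(-6448 - 47) = -148*(-6495) = 961260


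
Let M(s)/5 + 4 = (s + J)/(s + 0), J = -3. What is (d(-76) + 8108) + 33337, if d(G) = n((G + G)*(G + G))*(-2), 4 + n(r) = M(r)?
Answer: 479211631/11552 ≈ 41483.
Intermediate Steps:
M(s) = -20 + 5*(-3 + s)/s (M(s) = -20 + 5*((s - 3)/(s + 0)) = -20 + 5*((-3 + s)/s) = -20 + 5*(-3 + s)/s)
n(r) = -19 - 15/r (n(r) = -4 + (-15 - 15/r) = -19 - 15/r)
d(G) = 38 + 15/(2*G²) (d(G) = (-19 - 15/(G + G)²)*(-2) = (-19 - 15*1/(4*G²))*(-2) = (-19 - 15/(4*G²))*(-2) = 38 + 15/(2*G²))
(d(-76) + 8108) + 33337 = ((38 + (15/2)/(-76)²) + 8108) + 33337 = ((38 + (15/2)*(1/5776)) + 8108) + 33337 = ((38 + 15/11552) + 8108) + 33337 = (438991/11552 + 8108) + 33337 = 94102607/11552 + 33337 = 479211631/11552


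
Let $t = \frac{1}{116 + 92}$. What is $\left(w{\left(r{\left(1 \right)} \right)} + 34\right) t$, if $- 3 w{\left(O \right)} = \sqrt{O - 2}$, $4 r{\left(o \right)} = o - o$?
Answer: $\frac{17}{104} - \frac{i \sqrt{2}}{624} \approx 0.16346 - 0.0022664 i$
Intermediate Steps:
$r{\left(o \right)} = 0$ ($r{\left(o \right)} = \frac{o - o}{4} = \frac{1}{4} \cdot 0 = 0$)
$w{\left(O \right)} = - \frac{\sqrt{-2 + O}}{3}$ ($w{\left(O \right)} = - \frac{\sqrt{O - 2}}{3} = - \frac{\sqrt{-2 + O}}{3}$)
$t = \frac{1}{208} \approx 0.0048077$
$\left(w{\left(r{\left(1 \right)} \right)} + 34\right) t = \left(- \frac{\sqrt{-2 + 0}}{3} + 34\right) \frac{1}{208} = \left(- \frac{\sqrt{-2}}{3} + 34\right) \frac{1}{208} = \left(- \frac{i \sqrt{2}}{3} + 34\right) \frac{1}{208} = \left(34 - \frac{i \sqrt{2}}{3}\right) \frac{1}{208} = \frac{17}{104} - \frac{i \sqrt{2}}{624}$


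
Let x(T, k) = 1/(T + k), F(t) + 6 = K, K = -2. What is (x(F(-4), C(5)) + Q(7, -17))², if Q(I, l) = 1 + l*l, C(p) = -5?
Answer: 14205361/169 ≈ 84055.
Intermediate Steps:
F(t) = -8 (F(t) = -6 - 2 = -8)
Q(I, l) = 1 + l²
(x(F(-4), C(5)) + Q(7, -17))² = (1/(-8 - 5) + (1 + (-17)²))² = (1/(-13) + (1 + 289))² = (-1/13 + 290)² = (3769/13)² = 14205361/169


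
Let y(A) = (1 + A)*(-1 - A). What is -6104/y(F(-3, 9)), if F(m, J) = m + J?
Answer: 872/7 ≈ 124.57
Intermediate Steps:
F(m, J) = J + m
-6104/y(F(-3, 9)) = -6104/(-1 - (9 - 3)**2 - 2*(9 - 3)) = -6104/(-1 - 1*6**2 - 2*6) = -6104/(-1 - 1*36 - 12) = -6104/(-1 - 36 - 12) = -6104/(-49) = -6104*(-1/49) = 872/7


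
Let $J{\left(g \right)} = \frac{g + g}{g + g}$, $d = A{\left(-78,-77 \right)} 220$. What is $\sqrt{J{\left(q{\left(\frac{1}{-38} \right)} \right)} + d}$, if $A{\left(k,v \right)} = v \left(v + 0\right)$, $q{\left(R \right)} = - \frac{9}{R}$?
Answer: $\sqrt{1304381} \approx 1142.1$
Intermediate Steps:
$A{\left(k,v \right)} = v^{2}$ ($A{\left(k,v \right)} = v v = v^{2}$)
$d = 1304380$ ($d = \left(-77\right)^{2} \cdot 220 = 5929 \cdot 220 = 1304380$)
$J{\left(g \right)} = 1$ ($J{\left(g \right)} = \frac{2 g}{2 g} = 2 g \frac{1}{2 g} = 1$)
$\sqrt{J{\left(q{\left(\frac{1}{-38} \right)} \right)} + d} = \sqrt{1 + 1304380} = \sqrt{1304381}$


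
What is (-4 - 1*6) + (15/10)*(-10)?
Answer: -25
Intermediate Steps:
(-4 - 1*6) + (15/10)*(-10) = (-4 - 6) + (15*(⅒))*(-10) = -10 + (3/2)*(-10) = -10 - 15 = -25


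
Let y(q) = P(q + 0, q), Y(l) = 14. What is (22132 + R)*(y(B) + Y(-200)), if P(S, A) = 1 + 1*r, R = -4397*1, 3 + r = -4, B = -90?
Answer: 141880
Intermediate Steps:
r = -7 (r = -3 - 4 = -7)
R = -4397
P(S, A) = -6 (P(S, A) = 1 + 1*(-7) = 1 - 7 = -6)
y(q) = -6
(22132 + R)*(y(B) + Y(-200)) = (22132 - 4397)*(-6 + 14) = 17735*8 = 141880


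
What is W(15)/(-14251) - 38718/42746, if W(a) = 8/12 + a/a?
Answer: -827762192/913759869 ≈ -0.90589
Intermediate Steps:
W(a) = 5/3 (W(a) = 8*(1/12) + 1 = 2/3 + 1 = 5/3)
W(15)/(-14251) - 38718/42746 = (5/3)/(-14251) - 38718/42746 = (5/3)*(-1/14251) - 38718*1/42746 = -5/42753 - 19359/21373 = -827762192/913759869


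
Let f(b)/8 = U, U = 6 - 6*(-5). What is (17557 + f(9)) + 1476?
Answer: 19321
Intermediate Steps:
U = 36 (U = 6 + 30 = 36)
f(b) = 288 (f(b) = 8*36 = 288)
(17557 + f(9)) + 1476 = (17557 + 288) + 1476 = 17845 + 1476 = 19321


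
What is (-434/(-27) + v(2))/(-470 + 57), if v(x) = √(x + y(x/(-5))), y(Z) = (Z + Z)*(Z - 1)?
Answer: -62/1593 - √78/2065 ≈ -0.043197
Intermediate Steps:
y(Z) = 2*Z*(-1 + Z) (y(Z) = (2*Z)*(-1 + Z) = 2*Z*(-1 + Z))
v(x) = √(x - 2*x*(-1 - x/5)/5) (v(x) = √(x + 2*(x/(-5))*(-1 + x/(-5))) = √(x + 2*(x*(-⅕))*(-1 + x*(-⅕))) = √(x + 2*(-x/5)*(-1 - x/5)) = √(x - 2*x*(-1 - x/5)/5))
(-434/(-27) + v(2))/(-470 + 57) = (-434/(-27) + √(2*(35 + 2*2))/5)/(-470 + 57) = (-434*(-1/27) + √(2*(35 + 4))/5)/(-413) = (434/27 + √(2*39)/5)*(-1/413) = (434/27 + √78/5)*(-1/413) = -62/1593 - √78/2065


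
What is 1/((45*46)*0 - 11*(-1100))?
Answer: 1/12100 ≈ 8.2645e-5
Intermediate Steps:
1/((45*46)*0 - 11*(-1100)) = 1/(2070*0 + 12100) = 1/(0 + 12100) = 1/12100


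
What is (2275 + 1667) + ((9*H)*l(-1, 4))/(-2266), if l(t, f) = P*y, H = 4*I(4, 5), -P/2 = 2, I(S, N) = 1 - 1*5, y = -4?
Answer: 4467438/1133 ≈ 3943.0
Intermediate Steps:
I(S, N) = -4 (I(S, N) = 1 - 5 = -4)
P = -4 (P = -2*2 = -4)
H = -16 (H = 4*(-4) = -16)
l(t, f) = 16 (l(t, f) = -4*(-4) = 16)
(2275 + 1667) + ((9*H)*l(-1, 4))/(-2266) = (2275 + 1667) + ((9*(-16))*16)/(-2266) = 3942 - 144*16*(-1/2266) = 3942 - 2304*(-1/2266) = 3942 + 1152/1133 = 4467438/1133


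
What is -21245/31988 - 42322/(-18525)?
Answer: 960232511/592577700 ≈ 1.6204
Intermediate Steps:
-21245/31988 - 42322/(-18525) = -21245*1/31988 - 42322*(-1/18525) = -21245/31988 + 42322/18525 = 960232511/592577700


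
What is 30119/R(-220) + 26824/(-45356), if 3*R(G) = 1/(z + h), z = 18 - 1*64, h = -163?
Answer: -214132633513/11339 ≈ -1.8885e+7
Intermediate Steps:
z = -46 (z = 18 - 64 = -46)
R(G) = -1/627 (R(G) = 1/(3*(-46 - 163)) = (⅓)/(-209) = (⅓)*(-1/209) = -1/627)
30119/R(-220) + 26824/(-45356) = 30119/(-1/627) + 26824/(-45356) = 30119*(-627) + 26824*(-1/45356) = -18884613 - 6706/11339 = -214132633513/11339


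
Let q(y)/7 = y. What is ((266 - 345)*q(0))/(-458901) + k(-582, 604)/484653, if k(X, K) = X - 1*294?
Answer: -292/161551 ≈ -0.0018075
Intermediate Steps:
k(X, K) = -294 + X (k(X, K) = X - 294 = -294 + X)
q(y) = 7*y
((266 - 345)*q(0))/(-458901) + k(-582, 604)/484653 = ((266 - 345)*(7*0))/(-458901) + (-294 - 582)/484653 = -79*0*(-1/458901) - 876*1/484653 = 0*(-1/458901) - 292/161551 = 0 - 292/161551 = -292/161551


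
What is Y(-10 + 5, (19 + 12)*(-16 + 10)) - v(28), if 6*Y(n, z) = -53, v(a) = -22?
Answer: 79/6 ≈ 13.167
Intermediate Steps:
Y(n, z) = -53/6 (Y(n, z) = (1/6)*(-53) = -53/6)
Y(-10 + 5, (19 + 12)*(-16 + 10)) - v(28) = -53/6 - 1*(-22) = -53/6 + 22 = 79/6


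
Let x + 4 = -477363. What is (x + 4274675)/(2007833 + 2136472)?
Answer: 3797308/4144305 ≈ 0.91627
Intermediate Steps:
x = -477367 (x = -4 - 477363 = -477367)
(x + 4274675)/(2007833 + 2136472) = (-477367 + 4274675)/(2007833 + 2136472) = 3797308/4144305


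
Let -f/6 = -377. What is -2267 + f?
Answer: -5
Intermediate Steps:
f = 2262 (f = -6*(-377) = 2262)
-2267 + f = -2267 + 2262 = -5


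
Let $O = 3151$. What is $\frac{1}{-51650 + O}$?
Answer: $- \frac{1}{48499} \approx -2.0619 \cdot 10^{-5}$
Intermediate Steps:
$\frac{1}{-51650 + O} = \frac{1}{-51650 + 3151} = \frac{1}{-48499} = - \frac{1}{48499}$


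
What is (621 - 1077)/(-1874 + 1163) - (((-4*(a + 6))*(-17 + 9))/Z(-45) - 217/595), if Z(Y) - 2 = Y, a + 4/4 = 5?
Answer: 7317881/866235 ≈ 8.4479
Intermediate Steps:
a = 4 (a = -1 + 5 = 4)
Z(Y) = 2 + Y
(621 - 1077)/(-1874 + 1163) - (((-4*(a + 6))*(-17 + 9))/Z(-45) - 217/595) = (621 - 1077)/(-1874 + 1163) - (((-4*(4 + 6))*(-17 + 9))/(2 - 45) - 217/595) = -456/(-711) - ((-4*10*(-8))/(-43) - 217*1/595) = -456*(-1/711) - (-40*(-8)*(-1/43) - 31/85) = 152/237 - (320*(-1/43) - 31/85) = 152/237 - (-320/43 - 31/85) = 152/237 - 1*(-28533/3655) = 152/237 + 28533/3655 = 7317881/866235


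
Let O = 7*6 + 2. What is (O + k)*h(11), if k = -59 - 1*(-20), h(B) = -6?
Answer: -30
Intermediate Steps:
k = -39 (k = -59 + 20 = -39)
O = 44 (O = 42 + 2 = 44)
(O + k)*h(11) = (44 - 39)*(-6) = 5*(-6) = -30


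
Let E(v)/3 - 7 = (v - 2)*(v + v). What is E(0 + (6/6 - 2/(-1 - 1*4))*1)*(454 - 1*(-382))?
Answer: 333564/25 ≈ 13343.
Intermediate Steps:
E(v) = 21 + 6*v*(-2 + v) (E(v) = 21 + 3*((v - 2)*(v + v)) = 21 + 3*((-2 + v)*(2*v)) = 21 + 3*(2*v*(-2 + v)) = 21 + 6*v*(-2 + v))
E(0 + (6/6 - 2/(-1 - 1*4))*1)*(454 - 1*(-382)) = (21 - 12*(0 + (6/6 - 2/(-1 - 1*4))*1) + 6*(0 + (6/6 - 2/(-1 - 1*4))*1)²)*(454 - 1*(-382)) = (21 - 12*(0 + (6*(⅙) - 2/(-1 - 4))*1) + 6*(0 + (6*(⅙) - 2/(-1 - 4))*1)²)*(454 + 382) = (21 - 12*(0 + (1 - 2/(-5))*1) + 6*(0 + (1 - 2/(-5))*1)²)*836 = (21 - 12*(0 + (1 - 2*(-⅕))*1) + 6*(0 + (1 - 2*(-⅕))*1)²)*836 = (21 - 12*(0 + (1 + ⅖)*1) + 6*(0 + (1 + ⅖)*1)²)*836 = (21 - 12*(0 + (7/5)*1) + 6*(0 + (7/5)*1)²)*836 = (21 - 12*(0 + 7/5) + 6*(0 + 7/5)²)*836 = (21 - 12*7/5 + 6*(7/5)²)*836 = (21 - 84/5 + 6*(49/25))*836 = (21 - 84/5 + 294/25)*836 = (399/25)*836 = 333564/25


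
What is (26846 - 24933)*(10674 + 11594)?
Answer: 42598684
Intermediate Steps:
(26846 - 24933)*(10674 + 11594) = 1913*22268 = 42598684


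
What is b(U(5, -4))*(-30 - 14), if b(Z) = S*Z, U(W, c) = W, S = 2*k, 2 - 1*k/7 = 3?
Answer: 3080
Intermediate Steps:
k = -7 (k = 14 - 7*3 = 14 - 21 = -7)
S = -14 (S = 2*(-7) = -14)
b(Z) = -14*Z
b(U(5, -4))*(-30 - 14) = (-14*5)*(-30 - 14) = -70*(-44) = 3080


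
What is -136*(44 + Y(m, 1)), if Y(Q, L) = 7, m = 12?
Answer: -6936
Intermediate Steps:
-136*(44 + Y(m, 1)) = -136*(44 + 7) = -136*51 = -6936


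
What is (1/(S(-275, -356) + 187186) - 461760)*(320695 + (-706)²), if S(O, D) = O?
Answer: -70697577482081029/186911 ≈ -3.7824e+11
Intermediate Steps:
(1/(S(-275, -356) + 187186) - 461760)*(320695 + (-706)²) = (1/(-275 + 187186) - 461760)*(320695 + (-706)²) = (1/186911 - 461760)*(320695 + 498436) = (1/186911 - 461760)*819131 = -86308023359/186911*819131 = -70697577482081029/186911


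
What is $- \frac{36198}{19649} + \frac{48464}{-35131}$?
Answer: $- \frac{2223941074}{690289019} \approx -3.2218$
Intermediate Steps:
$- \frac{36198}{19649} + \frac{48464}{-35131} = \left(-36198\right) \frac{1}{19649} + 48464 \left(- \frac{1}{35131}\right) = - \frac{36198}{19649} - \frac{48464}{35131} = - \frac{2223941074}{690289019}$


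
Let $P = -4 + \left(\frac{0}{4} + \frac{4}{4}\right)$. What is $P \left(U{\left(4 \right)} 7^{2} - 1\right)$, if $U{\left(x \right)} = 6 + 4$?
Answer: $-1467$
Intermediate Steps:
$U{\left(x \right)} = 10$
$P = -3$ ($P = -4 + \left(0 \cdot \frac{1}{4} + 4 \cdot \frac{1}{4}\right) = -4 + \left(0 + 1\right) = -4 + 1 = -3$)
$P \left(U{\left(4 \right)} 7^{2} - 1\right) = - 3 \left(10 \cdot 7^{2} - 1\right) = - 3 \left(10 \cdot 49 - 1\right) = - 3 \left(490 - 1\right) = \left(-3\right) 489 = -1467$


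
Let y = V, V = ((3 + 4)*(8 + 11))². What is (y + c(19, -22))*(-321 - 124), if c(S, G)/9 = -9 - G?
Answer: -7923670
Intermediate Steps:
V = 17689 (V = (7*19)² = 133² = 17689)
y = 17689
c(S, G) = -81 - 9*G (c(S, G) = 9*(-9 - G) = -81 - 9*G)
(y + c(19, -22))*(-321 - 124) = (17689 + (-81 - 9*(-22)))*(-321 - 124) = (17689 + (-81 + 198))*(-445) = (17689 + 117)*(-445) = 17806*(-445) = -7923670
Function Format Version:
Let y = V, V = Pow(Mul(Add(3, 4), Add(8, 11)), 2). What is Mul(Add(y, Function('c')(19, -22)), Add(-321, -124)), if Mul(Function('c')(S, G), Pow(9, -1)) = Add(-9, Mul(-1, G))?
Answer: -7923670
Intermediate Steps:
V = 17689 (V = Pow(Mul(7, 19), 2) = Pow(133, 2) = 17689)
y = 17689
Function('c')(S, G) = Add(-81, Mul(-9, G)) (Function('c')(S, G) = Mul(9, Add(-9, Mul(-1, G))) = Add(-81, Mul(-9, G)))
Mul(Add(y, Function('c')(19, -22)), Add(-321, -124)) = Mul(Add(17689, Add(-81, Mul(-9, -22))), Add(-321, -124)) = Mul(Add(17689, Add(-81, 198)), -445) = Mul(Add(17689, 117), -445) = Mul(17806, -445) = -7923670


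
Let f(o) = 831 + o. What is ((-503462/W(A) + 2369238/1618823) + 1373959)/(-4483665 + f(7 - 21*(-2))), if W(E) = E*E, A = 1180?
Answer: -1548486796700486387/5052208848682691000 ≈ -0.30650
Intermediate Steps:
W(E) = E**2
((-503462/W(A) + 2369238/1618823) + 1373959)/(-4483665 + f(7 - 21*(-2))) = ((-503462/(1180**2) + 2369238/1618823) + 1373959)/(-4483665 + (831 + (7 - 21*(-2)))) = ((-503462/1392400 + 2369238*(1/1618823)) + 1373959)/(-4483665 + (831 + (7 + 42))) = ((-503462*1/1392400 + 2369238/1618823) + 1373959)/(-4483665 + (831 + 49)) = ((-251731/696200 + 2369238/1618823) + 1373959)/(-4483665 + 880) = (1241955562987/1127024572600 + 1373959)/(-4482785) = (1548486796700486387/1127024572600)*(-1/4482785) = -1548486796700486387/5052208848682691000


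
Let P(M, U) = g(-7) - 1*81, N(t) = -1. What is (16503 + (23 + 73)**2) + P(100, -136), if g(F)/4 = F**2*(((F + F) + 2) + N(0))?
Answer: 23090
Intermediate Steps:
g(F) = 4*F**2*(1 + 2*F) (g(F) = 4*(F**2*(((F + F) + 2) - 1)) = 4*(F**2*((2*F + 2) - 1)) = 4*(F**2*((2 + 2*F) - 1)) = 4*(F**2*(1 + 2*F)) = 4*F**2*(1 + 2*F))
P(M, U) = -2629 (P(M, U) = (-7)**2*(4 + 8*(-7)) - 1*81 = 49*(4 - 56) - 81 = 49*(-52) - 81 = -2548 - 81 = -2629)
(16503 + (23 + 73)**2) + P(100, -136) = (16503 + (23 + 73)**2) - 2629 = (16503 + 96**2) - 2629 = (16503 + 9216) - 2629 = 25719 - 2629 = 23090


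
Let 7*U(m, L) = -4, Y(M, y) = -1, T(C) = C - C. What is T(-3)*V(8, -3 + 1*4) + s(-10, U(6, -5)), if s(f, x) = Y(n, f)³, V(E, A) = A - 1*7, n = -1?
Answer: -1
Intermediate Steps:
T(C) = 0
U(m, L) = -4/7 (U(m, L) = (⅐)*(-4) = -4/7)
V(E, A) = -7 + A (V(E, A) = A - 7 = -7 + A)
s(f, x) = -1 (s(f, x) = (-1)³ = -1)
T(-3)*V(8, -3 + 1*4) + s(-10, U(6, -5)) = 0*(-7 + (-3 + 1*4)) - 1 = 0*(-7 + (-3 + 4)) - 1 = 0*(-7 + 1) - 1 = 0*(-6) - 1 = 0 - 1 = -1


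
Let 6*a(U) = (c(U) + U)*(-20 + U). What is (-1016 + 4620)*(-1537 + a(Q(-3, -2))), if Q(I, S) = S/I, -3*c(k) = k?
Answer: -449105252/81 ≈ -5.5445e+6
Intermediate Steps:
c(k) = -k/3
a(U) = U*(-20 + U)/9 (a(U) = ((-U/3 + U)*(-20 + U))/6 = ((2*U/3)*(-20 + U))/6 = (2*U*(-20 + U)/3)/6 = U*(-20 + U)/9)
(-1016 + 4620)*(-1537 + a(Q(-3, -2))) = (-1016 + 4620)*(-1537 + (-2/(-3))*(-20 - 2/(-3))/9) = 3604*(-1537 + (-2*(-⅓))*(-20 - 2*(-⅓))/9) = 3604*(-1537 + (⅑)*(⅔)*(-20 + ⅔)) = 3604*(-1537 + (⅑)*(⅔)*(-58/3)) = 3604*(-1537 - 116/81) = 3604*(-124613/81) = -449105252/81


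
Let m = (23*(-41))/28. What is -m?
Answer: 943/28 ≈ 33.679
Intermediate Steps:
m = -943/28 (m = -943*1/28 = -943/28 ≈ -33.679)
-m = -1*(-943/28) = 943/28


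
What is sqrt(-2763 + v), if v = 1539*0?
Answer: 3*I*sqrt(307) ≈ 52.564*I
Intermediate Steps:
v = 0
sqrt(-2763 + v) = sqrt(-2763 + 0) = sqrt(-2763) = 3*I*sqrt(307)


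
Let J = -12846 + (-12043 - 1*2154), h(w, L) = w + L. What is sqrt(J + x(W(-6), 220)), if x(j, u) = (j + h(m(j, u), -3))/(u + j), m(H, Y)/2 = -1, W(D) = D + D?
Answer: I*sqrt(73124493)/52 ≈ 164.45*I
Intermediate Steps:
W(D) = 2*D
m(H, Y) = -2 (m(H, Y) = 2*(-1) = -2)
h(w, L) = L + w
x(j, u) = (-5 + j)/(j + u) (x(j, u) = (j + (-3 - 2))/(u + j) = (j - 5)/(j + u) = (-5 + j)/(j + u))
J = -27043 (J = -12846 + (-12043 - 2154) = -12846 - 14197 = -27043)
sqrt(J + x(W(-6), 220)) = sqrt(-27043 + (-5 + 2*(-6))/(2*(-6) + 220)) = sqrt(-27043 + (-5 - 12)/(-12 + 220)) = sqrt(-27043 - 17/208) = sqrt(-5624961/208) = I*sqrt(73124493)/52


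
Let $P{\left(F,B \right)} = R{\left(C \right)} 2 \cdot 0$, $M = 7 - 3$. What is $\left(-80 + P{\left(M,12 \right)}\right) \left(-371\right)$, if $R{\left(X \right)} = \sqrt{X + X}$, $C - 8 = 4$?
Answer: $29680$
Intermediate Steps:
$C = 12$ ($C = 8 + 4 = 12$)
$M = 4$ ($M = 7 - 3 = 4$)
$R{\left(X \right)} = \sqrt{2} \sqrt{X}$ ($R{\left(X \right)} = \sqrt{2 X} = \sqrt{2} \sqrt{X}$)
$P{\left(F,B \right)} = 0$ ($P{\left(F,B \right)} = \sqrt{2} \sqrt{12} \cdot 2 \cdot 0 = \sqrt{2} \cdot 2 \sqrt{3} \cdot 2 \cdot 0 = 2 \sqrt{6} \cdot 2 \cdot 0 = 4 \sqrt{6} \cdot 0 = 0$)
$\left(-80 + P{\left(M,12 \right)}\right) \left(-371\right) = \left(-80 + 0\right) \left(-371\right) = \left(-80\right) \left(-371\right) = 29680$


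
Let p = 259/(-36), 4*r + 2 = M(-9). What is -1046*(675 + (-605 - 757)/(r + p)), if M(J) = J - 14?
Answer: -98253918/121 ≈ -8.1202e+5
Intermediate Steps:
M(J) = -14 + J
r = -25/4 (r = -½ + (-14 - 9)/4 = -½ + (¼)*(-23) = -½ - 23/4 = -25/4 ≈ -6.2500)
p = -259/36 (p = 259*(-1/36) = -259/36 ≈ -7.1944)
-1046*(675 + (-605 - 757)/(r + p)) = -1046*(675 + (-605 - 757)/(-25/4 - 259/36)) = -1046*(675 - 1362/(-121/9)) = -1046*(675 - 1362*(-9/121)) = -1046*(675 + 12258/121) = -1046*93933/121 = -98253918/121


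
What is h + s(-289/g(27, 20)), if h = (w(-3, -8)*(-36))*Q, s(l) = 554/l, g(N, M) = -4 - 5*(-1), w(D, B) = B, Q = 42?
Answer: 3495190/289 ≈ 12094.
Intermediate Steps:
g(N, M) = 1 (g(N, M) = -4 + 5 = 1)
h = 12096 (h = -8*(-36)*42 = 288*42 = 12096)
h + s(-289/g(27, 20)) = 12096 + 554/((-289/1)) = 12096 + 554/((-289*1)) = 12096 + 554/(-289) = 12096 + 554*(-1/289) = 12096 - 554/289 = 3495190/289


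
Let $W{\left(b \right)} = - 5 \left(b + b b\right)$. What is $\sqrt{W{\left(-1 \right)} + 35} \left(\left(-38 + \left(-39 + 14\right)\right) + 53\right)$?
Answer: $- 10 \sqrt{35} \approx -59.161$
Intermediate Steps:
$W{\left(b \right)} = - 5 b - 5 b^{2}$ ($W{\left(b \right)} = - 5 \left(b + b^{2}\right) = - 5 b - 5 b^{2}$)
$\sqrt{W{\left(-1 \right)} + 35} \left(\left(-38 + \left(-39 + 14\right)\right) + 53\right) = \sqrt{\left(-5\right) \left(-1\right) \left(1 - 1\right) + 35} \left(\left(-38 + \left(-39 + 14\right)\right) + 53\right) = \sqrt{\left(-5\right) \left(-1\right) 0 + 35} \left(\left(-38 - 25\right) + 53\right) = \sqrt{0 + 35} \left(-63 + 53\right) = \sqrt{35} \left(-10\right) = - 10 \sqrt{35}$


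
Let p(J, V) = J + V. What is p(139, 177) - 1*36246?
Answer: -35930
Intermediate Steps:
p(139, 177) - 1*36246 = (139 + 177) - 1*36246 = 316 - 36246 = -35930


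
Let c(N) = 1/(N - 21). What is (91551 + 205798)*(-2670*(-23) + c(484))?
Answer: 8454473865019/463 ≈ 1.8260e+10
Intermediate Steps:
c(N) = 1/(-21 + N)
(91551 + 205798)*(-2670*(-23) + c(484)) = (91551 + 205798)*(-2670*(-23) + 1/(-21 + 484)) = 297349*(61410 + 1/463) = 297349*(28432831/463) = 8454473865019/463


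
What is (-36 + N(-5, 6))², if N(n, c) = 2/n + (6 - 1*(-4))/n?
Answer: 36864/25 ≈ 1474.6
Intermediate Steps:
N(n, c) = 12/n (N(n, c) = 2/n + (6 + 4)/n = 2/n + 10/n = 12/n)
(-36 + N(-5, 6))² = (-36 + 12/(-5))² = (-36 + 12*(-⅕))² = (-36 - 12/5)² = (-192/5)² = 36864/25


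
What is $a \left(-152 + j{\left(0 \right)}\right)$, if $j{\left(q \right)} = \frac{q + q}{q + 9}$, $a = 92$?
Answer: $-13984$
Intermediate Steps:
$j{\left(q \right)} = \frac{2 q}{9 + q}$
$a \left(-152 + j{\left(0 \right)}\right) = 92 \left(-152 + 2 \cdot 0 \frac{1}{9 + 0}\right) = 92 \left(-152 + 2 \cdot 0 \cdot \frac{1}{9}\right) = 92 \left(-152 + 0\right) = 92 \left(-152\right) = -13984$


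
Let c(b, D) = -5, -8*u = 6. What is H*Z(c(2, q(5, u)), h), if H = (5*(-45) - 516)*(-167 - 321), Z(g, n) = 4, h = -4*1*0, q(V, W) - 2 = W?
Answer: 1446432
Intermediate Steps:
u = -¾ (u = -⅛*6 = -¾ ≈ -0.75000)
q(V, W) = 2 + W
h = 0 (h = -4*0 = 0)
H = 361608 (H = (-225 - 516)*(-488) = -741*(-488) = 361608)
H*Z(c(2, q(5, u)), h) = 361608*4 = 1446432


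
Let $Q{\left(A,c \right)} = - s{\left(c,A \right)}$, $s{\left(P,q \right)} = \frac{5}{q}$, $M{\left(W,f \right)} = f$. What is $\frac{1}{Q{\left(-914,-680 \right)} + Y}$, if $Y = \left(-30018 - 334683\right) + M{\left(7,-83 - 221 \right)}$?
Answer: $- \frac{914}{333614565} \approx -2.7397 \cdot 10^{-6}$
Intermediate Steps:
$Q{\left(A,c \right)} = - \frac{5}{A}$
$Y = -365005$ ($Y = \left(-30018 - 334683\right) - 304 = -364701 - 304 = -365005$)
$\frac{1}{Q{\left(-914,-680 \right)} + Y} = \frac{1}{- \frac{5}{-914} - 365005} = \frac{1}{\left(-5\right) \left(- \frac{1}{914}\right) - 365005} = \frac{1}{\frac{5}{914} - 365005} = \frac{1}{- \frac{333614565}{914}} = - \frac{914}{333614565}$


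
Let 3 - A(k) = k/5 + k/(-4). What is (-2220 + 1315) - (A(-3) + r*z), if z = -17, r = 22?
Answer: -10677/20 ≈ -533.85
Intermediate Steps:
A(k) = 3 + k/20 (A(k) = 3 - (k/5 + k/(-4)) = 3 - (k*(⅕) + k*(-¼)) = 3 - (k/5 - k/4) = 3 - (-1)*k/20 = 3 + k/20)
(-2220 + 1315) - (A(-3) + r*z) = (-2220 + 1315) - ((3 + (1/20)*(-3)) + 22*(-17)) = -905 - ((3 - 3/20) - 374) = -905 - (57/20 - 374) = -905 - 1*(-7423/20) = -905 + 7423/20 = -10677/20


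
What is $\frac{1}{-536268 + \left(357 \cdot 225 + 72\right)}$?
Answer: $- \frac{1}{455871} \approx -2.1936 \cdot 10^{-6}$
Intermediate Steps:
$\frac{1}{-536268 + \left(357 \cdot 225 + 72\right)} = \frac{1}{-536268 + \left(80325 + 72\right)} = \frac{1}{-536268 + 80397} = \frac{1}{-455871} = - \frac{1}{455871}$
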